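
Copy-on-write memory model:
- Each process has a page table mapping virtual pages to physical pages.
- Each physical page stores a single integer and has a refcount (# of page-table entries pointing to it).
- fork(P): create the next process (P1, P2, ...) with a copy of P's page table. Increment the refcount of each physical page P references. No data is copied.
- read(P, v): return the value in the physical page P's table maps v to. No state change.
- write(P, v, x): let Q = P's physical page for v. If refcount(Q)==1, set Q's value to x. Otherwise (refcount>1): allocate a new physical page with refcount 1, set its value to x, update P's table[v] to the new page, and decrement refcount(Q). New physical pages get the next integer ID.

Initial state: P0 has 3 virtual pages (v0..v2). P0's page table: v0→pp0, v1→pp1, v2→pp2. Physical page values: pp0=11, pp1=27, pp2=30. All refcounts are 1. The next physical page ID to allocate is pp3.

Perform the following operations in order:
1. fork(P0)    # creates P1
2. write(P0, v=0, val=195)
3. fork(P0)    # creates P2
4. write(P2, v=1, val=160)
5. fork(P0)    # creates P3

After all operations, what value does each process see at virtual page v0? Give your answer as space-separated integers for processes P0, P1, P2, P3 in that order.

Op 1: fork(P0) -> P1. 3 ppages; refcounts: pp0:2 pp1:2 pp2:2
Op 2: write(P0, v0, 195). refcount(pp0)=2>1 -> COPY to pp3. 4 ppages; refcounts: pp0:1 pp1:2 pp2:2 pp3:1
Op 3: fork(P0) -> P2. 4 ppages; refcounts: pp0:1 pp1:3 pp2:3 pp3:2
Op 4: write(P2, v1, 160). refcount(pp1)=3>1 -> COPY to pp4. 5 ppages; refcounts: pp0:1 pp1:2 pp2:3 pp3:2 pp4:1
Op 5: fork(P0) -> P3. 5 ppages; refcounts: pp0:1 pp1:3 pp2:4 pp3:3 pp4:1
P0: v0 -> pp3 = 195
P1: v0 -> pp0 = 11
P2: v0 -> pp3 = 195
P3: v0 -> pp3 = 195

Answer: 195 11 195 195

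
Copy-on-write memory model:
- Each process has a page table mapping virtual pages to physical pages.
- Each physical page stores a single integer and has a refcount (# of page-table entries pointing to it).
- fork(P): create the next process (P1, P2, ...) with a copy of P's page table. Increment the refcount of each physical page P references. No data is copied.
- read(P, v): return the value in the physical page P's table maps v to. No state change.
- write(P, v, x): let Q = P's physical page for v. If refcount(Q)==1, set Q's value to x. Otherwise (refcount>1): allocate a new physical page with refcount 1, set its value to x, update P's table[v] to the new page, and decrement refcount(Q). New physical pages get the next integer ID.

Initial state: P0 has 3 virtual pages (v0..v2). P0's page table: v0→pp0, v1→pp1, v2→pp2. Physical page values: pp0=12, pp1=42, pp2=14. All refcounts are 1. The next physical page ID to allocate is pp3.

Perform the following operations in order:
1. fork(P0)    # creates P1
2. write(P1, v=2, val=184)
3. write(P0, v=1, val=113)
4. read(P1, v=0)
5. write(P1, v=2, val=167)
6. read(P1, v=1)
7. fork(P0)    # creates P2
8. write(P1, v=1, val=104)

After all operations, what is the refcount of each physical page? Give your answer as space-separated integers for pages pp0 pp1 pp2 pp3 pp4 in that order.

Answer: 3 1 2 1 2

Derivation:
Op 1: fork(P0) -> P1. 3 ppages; refcounts: pp0:2 pp1:2 pp2:2
Op 2: write(P1, v2, 184). refcount(pp2)=2>1 -> COPY to pp3. 4 ppages; refcounts: pp0:2 pp1:2 pp2:1 pp3:1
Op 3: write(P0, v1, 113). refcount(pp1)=2>1 -> COPY to pp4. 5 ppages; refcounts: pp0:2 pp1:1 pp2:1 pp3:1 pp4:1
Op 4: read(P1, v0) -> 12. No state change.
Op 5: write(P1, v2, 167). refcount(pp3)=1 -> write in place. 5 ppages; refcounts: pp0:2 pp1:1 pp2:1 pp3:1 pp4:1
Op 6: read(P1, v1) -> 42. No state change.
Op 7: fork(P0) -> P2. 5 ppages; refcounts: pp0:3 pp1:1 pp2:2 pp3:1 pp4:2
Op 8: write(P1, v1, 104). refcount(pp1)=1 -> write in place. 5 ppages; refcounts: pp0:3 pp1:1 pp2:2 pp3:1 pp4:2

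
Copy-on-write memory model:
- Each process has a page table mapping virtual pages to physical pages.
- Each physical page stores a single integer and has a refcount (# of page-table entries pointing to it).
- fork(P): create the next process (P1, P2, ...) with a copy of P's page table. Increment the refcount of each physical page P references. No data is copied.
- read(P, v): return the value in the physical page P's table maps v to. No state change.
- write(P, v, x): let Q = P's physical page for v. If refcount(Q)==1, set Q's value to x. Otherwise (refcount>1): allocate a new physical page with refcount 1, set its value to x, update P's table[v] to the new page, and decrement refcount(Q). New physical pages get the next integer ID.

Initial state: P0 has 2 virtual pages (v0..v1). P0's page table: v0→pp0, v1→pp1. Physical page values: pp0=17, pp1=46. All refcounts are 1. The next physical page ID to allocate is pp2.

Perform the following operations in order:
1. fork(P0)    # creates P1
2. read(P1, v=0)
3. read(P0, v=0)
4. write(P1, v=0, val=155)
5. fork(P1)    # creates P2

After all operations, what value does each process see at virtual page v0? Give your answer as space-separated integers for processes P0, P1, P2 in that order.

Answer: 17 155 155

Derivation:
Op 1: fork(P0) -> P1. 2 ppages; refcounts: pp0:2 pp1:2
Op 2: read(P1, v0) -> 17. No state change.
Op 3: read(P0, v0) -> 17. No state change.
Op 4: write(P1, v0, 155). refcount(pp0)=2>1 -> COPY to pp2. 3 ppages; refcounts: pp0:1 pp1:2 pp2:1
Op 5: fork(P1) -> P2. 3 ppages; refcounts: pp0:1 pp1:3 pp2:2
P0: v0 -> pp0 = 17
P1: v0 -> pp2 = 155
P2: v0 -> pp2 = 155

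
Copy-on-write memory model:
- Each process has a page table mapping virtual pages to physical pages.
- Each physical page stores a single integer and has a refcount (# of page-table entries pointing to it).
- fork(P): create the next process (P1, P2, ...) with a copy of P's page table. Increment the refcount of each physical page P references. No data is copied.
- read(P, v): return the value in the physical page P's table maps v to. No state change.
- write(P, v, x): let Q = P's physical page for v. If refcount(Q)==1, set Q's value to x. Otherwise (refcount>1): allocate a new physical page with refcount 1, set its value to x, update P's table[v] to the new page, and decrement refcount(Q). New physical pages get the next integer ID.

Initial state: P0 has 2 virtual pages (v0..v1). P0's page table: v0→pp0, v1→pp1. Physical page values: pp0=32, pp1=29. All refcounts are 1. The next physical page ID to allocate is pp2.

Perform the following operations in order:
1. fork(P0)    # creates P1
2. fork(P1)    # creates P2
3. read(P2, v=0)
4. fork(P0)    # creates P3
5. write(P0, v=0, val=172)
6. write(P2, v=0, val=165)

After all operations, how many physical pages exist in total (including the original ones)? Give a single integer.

Op 1: fork(P0) -> P1. 2 ppages; refcounts: pp0:2 pp1:2
Op 2: fork(P1) -> P2. 2 ppages; refcounts: pp0:3 pp1:3
Op 3: read(P2, v0) -> 32. No state change.
Op 4: fork(P0) -> P3. 2 ppages; refcounts: pp0:4 pp1:4
Op 5: write(P0, v0, 172). refcount(pp0)=4>1 -> COPY to pp2. 3 ppages; refcounts: pp0:3 pp1:4 pp2:1
Op 6: write(P2, v0, 165). refcount(pp0)=3>1 -> COPY to pp3. 4 ppages; refcounts: pp0:2 pp1:4 pp2:1 pp3:1

Answer: 4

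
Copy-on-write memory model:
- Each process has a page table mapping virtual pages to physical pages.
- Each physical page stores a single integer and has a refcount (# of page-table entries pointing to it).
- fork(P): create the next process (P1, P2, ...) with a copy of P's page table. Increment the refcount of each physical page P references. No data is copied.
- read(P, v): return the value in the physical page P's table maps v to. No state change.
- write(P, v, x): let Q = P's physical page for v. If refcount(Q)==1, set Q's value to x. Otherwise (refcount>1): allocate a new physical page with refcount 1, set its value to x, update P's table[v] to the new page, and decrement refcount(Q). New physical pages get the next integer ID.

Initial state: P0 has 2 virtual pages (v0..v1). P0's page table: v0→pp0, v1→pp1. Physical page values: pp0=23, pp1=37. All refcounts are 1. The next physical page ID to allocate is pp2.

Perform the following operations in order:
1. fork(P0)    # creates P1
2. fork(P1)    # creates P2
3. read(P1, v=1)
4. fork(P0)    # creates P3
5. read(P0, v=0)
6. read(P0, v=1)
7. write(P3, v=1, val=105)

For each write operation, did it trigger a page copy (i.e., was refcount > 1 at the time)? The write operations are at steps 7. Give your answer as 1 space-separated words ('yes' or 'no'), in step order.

Op 1: fork(P0) -> P1. 2 ppages; refcounts: pp0:2 pp1:2
Op 2: fork(P1) -> P2. 2 ppages; refcounts: pp0:3 pp1:3
Op 3: read(P1, v1) -> 37. No state change.
Op 4: fork(P0) -> P3. 2 ppages; refcounts: pp0:4 pp1:4
Op 5: read(P0, v0) -> 23. No state change.
Op 6: read(P0, v1) -> 37. No state change.
Op 7: write(P3, v1, 105). refcount(pp1)=4>1 -> COPY to pp2. 3 ppages; refcounts: pp0:4 pp1:3 pp2:1

yes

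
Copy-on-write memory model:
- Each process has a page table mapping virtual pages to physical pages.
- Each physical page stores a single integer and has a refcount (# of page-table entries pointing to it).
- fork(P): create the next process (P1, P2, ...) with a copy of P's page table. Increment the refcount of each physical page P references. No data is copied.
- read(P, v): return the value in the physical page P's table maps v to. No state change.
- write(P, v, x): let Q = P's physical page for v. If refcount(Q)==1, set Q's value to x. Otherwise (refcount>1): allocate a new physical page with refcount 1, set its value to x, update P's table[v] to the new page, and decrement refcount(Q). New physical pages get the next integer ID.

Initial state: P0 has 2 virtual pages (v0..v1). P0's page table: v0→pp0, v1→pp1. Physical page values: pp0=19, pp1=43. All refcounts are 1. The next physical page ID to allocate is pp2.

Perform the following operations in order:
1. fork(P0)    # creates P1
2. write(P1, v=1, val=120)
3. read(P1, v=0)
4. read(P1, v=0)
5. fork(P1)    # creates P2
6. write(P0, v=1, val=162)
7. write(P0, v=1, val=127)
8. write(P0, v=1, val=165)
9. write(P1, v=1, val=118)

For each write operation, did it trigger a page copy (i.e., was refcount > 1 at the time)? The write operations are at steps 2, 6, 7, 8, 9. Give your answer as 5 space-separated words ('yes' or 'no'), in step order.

Op 1: fork(P0) -> P1. 2 ppages; refcounts: pp0:2 pp1:2
Op 2: write(P1, v1, 120). refcount(pp1)=2>1 -> COPY to pp2. 3 ppages; refcounts: pp0:2 pp1:1 pp2:1
Op 3: read(P1, v0) -> 19. No state change.
Op 4: read(P1, v0) -> 19. No state change.
Op 5: fork(P1) -> P2. 3 ppages; refcounts: pp0:3 pp1:1 pp2:2
Op 6: write(P0, v1, 162). refcount(pp1)=1 -> write in place. 3 ppages; refcounts: pp0:3 pp1:1 pp2:2
Op 7: write(P0, v1, 127). refcount(pp1)=1 -> write in place. 3 ppages; refcounts: pp0:3 pp1:1 pp2:2
Op 8: write(P0, v1, 165). refcount(pp1)=1 -> write in place. 3 ppages; refcounts: pp0:3 pp1:1 pp2:2
Op 9: write(P1, v1, 118). refcount(pp2)=2>1 -> COPY to pp3. 4 ppages; refcounts: pp0:3 pp1:1 pp2:1 pp3:1

yes no no no yes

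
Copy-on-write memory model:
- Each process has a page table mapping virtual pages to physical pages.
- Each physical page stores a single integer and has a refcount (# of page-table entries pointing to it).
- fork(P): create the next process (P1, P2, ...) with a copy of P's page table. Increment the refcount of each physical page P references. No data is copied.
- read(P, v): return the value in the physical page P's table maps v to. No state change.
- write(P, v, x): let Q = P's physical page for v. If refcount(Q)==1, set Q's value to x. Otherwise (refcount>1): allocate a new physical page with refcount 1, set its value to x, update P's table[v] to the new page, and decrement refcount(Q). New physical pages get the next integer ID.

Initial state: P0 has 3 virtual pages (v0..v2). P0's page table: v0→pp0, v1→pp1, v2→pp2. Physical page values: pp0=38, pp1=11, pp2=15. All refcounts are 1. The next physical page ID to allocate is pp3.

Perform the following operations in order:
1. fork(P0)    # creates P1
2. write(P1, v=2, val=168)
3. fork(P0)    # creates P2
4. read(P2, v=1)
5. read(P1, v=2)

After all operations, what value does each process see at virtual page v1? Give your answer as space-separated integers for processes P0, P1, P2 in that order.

Answer: 11 11 11

Derivation:
Op 1: fork(P0) -> P1. 3 ppages; refcounts: pp0:2 pp1:2 pp2:2
Op 2: write(P1, v2, 168). refcount(pp2)=2>1 -> COPY to pp3. 4 ppages; refcounts: pp0:2 pp1:2 pp2:1 pp3:1
Op 3: fork(P0) -> P2. 4 ppages; refcounts: pp0:3 pp1:3 pp2:2 pp3:1
Op 4: read(P2, v1) -> 11. No state change.
Op 5: read(P1, v2) -> 168. No state change.
P0: v1 -> pp1 = 11
P1: v1 -> pp1 = 11
P2: v1 -> pp1 = 11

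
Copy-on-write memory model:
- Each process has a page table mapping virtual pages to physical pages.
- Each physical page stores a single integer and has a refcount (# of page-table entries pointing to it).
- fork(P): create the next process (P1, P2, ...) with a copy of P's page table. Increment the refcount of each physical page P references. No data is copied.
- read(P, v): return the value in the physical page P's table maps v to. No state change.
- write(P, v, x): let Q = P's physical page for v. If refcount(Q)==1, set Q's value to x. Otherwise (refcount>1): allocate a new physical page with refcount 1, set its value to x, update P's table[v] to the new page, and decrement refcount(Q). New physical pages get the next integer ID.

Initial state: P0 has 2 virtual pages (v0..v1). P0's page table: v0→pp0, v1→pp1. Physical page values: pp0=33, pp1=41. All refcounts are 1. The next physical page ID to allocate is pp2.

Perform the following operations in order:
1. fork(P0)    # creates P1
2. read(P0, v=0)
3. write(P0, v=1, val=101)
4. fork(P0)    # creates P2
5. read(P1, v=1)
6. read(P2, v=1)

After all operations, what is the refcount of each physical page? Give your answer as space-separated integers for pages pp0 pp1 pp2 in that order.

Answer: 3 1 2

Derivation:
Op 1: fork(P0) -> P1. 2 ppages; refcounts: pp0:2 pp1:2
Op 2: read(P0, v0) -> 33. No state change.
Op 3: write(P0, v1, 101). refcount(pp1)=2>1 -> COPY to pp2. 3 ppages; refcounts: pp0:2 pp1:1 pp2:1
Op 4: fork(P0) -> P2. 3 ppages; refcounts: pp0:3 pp1:1 pp2:2
Op 5: read(P1, v1) -> 41. No state change.
Op 6: read(P2, v1) -> 101. No state change.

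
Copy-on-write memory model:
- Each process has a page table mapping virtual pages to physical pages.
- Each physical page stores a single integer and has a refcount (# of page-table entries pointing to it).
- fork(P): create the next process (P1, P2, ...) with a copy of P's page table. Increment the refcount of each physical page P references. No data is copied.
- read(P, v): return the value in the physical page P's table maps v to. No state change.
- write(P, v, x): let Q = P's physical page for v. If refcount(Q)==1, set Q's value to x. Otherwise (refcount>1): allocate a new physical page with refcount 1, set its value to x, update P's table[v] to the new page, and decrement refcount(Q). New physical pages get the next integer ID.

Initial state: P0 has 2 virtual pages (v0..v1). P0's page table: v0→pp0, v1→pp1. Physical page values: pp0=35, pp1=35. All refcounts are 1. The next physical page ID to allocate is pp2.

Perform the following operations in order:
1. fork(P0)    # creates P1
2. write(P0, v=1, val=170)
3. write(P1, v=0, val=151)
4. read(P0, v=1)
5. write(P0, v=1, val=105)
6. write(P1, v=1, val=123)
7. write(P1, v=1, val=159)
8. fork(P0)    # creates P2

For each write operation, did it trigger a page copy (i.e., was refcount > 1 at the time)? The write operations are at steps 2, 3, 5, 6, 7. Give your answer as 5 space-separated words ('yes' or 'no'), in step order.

Op 1: fork(P0) -> P1. 2 ppages; refcounts: pp0:2 pp1:2
Op 2: write(P0, v1, 170). refcount(pp1)=2>1 -> COPY to pp2. 3 ppages; refcounts: pp0:2 pp1:1 pp2:1
Op 3: write(P1, v0, 151). refcount(pp0)=2>1 -> COPY to pp3. 4 ppages; refcounts: pp0:1 pp1:1 pp2:1 pp3:1
Op 4: read(P0, v1) -> 170. No state change.
Op 5: write(P0, v1, 105). refcount(pp2)=1 -> write in place. 4 ppages; refcounts: pp0:1 pp1:1 pp2:1 pp3:1
Op 6: write(P1, v1, 123). refcount(pp1)=1 -> write in place. 4 ppages; refcounts: pp0:1 pp1:1 pp2:1 pp3:1
Op 7: write(P1, v1, 159). refcount(pp1)=1 -> write in place. 4 ppages; refcounts: pp0:1 pp1:1 pp2:1 pp3:1
Op 8: fork(P0) -> P2. 4 ppages; refcounts: pp0:2 pp1:1 pp2:2 pp3:1

yes yes no no no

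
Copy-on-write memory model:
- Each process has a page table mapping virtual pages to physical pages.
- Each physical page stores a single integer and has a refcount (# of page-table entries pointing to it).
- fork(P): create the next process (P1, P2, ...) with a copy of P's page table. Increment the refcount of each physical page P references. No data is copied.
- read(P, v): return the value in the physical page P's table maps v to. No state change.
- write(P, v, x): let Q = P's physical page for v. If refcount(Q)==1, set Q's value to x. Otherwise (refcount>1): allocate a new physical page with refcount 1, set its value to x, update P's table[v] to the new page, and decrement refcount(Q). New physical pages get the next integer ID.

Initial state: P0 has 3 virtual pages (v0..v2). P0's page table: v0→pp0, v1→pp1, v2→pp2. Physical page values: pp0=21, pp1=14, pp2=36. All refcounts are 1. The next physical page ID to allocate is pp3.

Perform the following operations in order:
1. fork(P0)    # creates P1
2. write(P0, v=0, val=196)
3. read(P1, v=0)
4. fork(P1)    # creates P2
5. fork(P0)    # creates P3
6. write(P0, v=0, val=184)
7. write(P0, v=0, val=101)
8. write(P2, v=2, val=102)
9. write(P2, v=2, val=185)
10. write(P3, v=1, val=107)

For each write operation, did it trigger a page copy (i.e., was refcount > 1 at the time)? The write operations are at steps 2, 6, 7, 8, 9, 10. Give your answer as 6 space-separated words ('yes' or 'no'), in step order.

Op 1: fork(P0) -> P1. 3 ppages; refcounts: pp0:2 pp1:2 pp2:2
Op 2: write(P0, v0, 196). refcount(pp0)=2>1 -> COPY to pp3. 4 ppages; refcounts: pp0:1 pp1:2 pp2:2 pp3:1
Op 3: read(P1, v0) -> 21. No state change.
Op 4: fork(P1) -> P2. 4 ppages; refcounts: pp0:2 pp1:3 pp2:3 pp3:1
Op 5: fork(P0) -> P3. 4 ppages; refcounts: pp0:2 pp1:4 pp2:4 pp3:2
Op 6: write(P0, v0, 184). refcount(pp3)=2>1 -> COPY to pp4. 5 ppages; refcounts: pp0:2 pp1:4 pp2:4 pp3:1 pp4:1
Op 7: write(P0, v0, 101). refcount(pp4)=1 -> write in place. 5 ppages; refcounts: pp0:2 pp1:4 pp2:4 pp3:1 pp4:1
Op 8: write(P2, v2, 102). refcount(pp2)=4>1 -> COPY to pp5. 6 ppages; refcounts: pp0:2 pp1:4 pp2:3 pp3:1 pp4:1 pp5:1
Op 9: write(P2, v2, 185). refcount(pp5)=1 -> write in place. 6 ppages; refcounts: pp0:2 pp1:4 pp2:3 pp3:1 pp4:1 pp5:1
Op 10: write(P3, v1, 107). refcount(pp1)=4>1 -> COPY to pp6. 7 ppages; refcounts: pp0:2 pp1:3 pp2:3 pp3:1 pp4:1 pp5:1 pp6:1

yes yes no yes no yes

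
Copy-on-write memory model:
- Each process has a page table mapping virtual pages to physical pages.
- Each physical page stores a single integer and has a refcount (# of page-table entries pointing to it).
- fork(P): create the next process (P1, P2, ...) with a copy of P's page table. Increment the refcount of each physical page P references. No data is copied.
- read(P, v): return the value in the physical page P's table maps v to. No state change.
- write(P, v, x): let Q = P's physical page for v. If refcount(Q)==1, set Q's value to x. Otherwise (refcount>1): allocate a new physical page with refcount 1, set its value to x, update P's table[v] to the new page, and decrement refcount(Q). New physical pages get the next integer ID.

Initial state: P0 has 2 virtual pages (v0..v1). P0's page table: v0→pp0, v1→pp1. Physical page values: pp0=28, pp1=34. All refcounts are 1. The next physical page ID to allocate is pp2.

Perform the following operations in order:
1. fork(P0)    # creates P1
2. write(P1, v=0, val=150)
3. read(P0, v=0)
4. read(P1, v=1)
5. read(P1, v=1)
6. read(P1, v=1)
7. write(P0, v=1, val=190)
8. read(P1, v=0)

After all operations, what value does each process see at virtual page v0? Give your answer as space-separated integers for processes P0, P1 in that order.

Op 1: fork(P0) -> P1. 2 ppages; refcounts: pp0:2 pp1:2
Op 2: write(P1, v0, 150). refcount(pp0)=2>1 -> COPY to pp2. 3 ppages; refcounts: pp0:1 pp1:2 pp2:1
Op 3: read(P0, v0) -> 28. No state change.
Op 4: read(P1, v1) -> 34. No state change.
Op 5: read(P1, v1) -> 34. No state change.
Op 6: read(P1, v1) -> 34. No state change.
Op 7: write(P0, v1, 190). refcount(pp1)=2>1 -> COPY to pp3. 4 ppages; refcounts: pp0:1 pp1:1 pp2:1 pp3:1
Op 8: read(P1, v0) -> 150. No state change.
P0: v0 -> pp0 = 28
P1: v0 -> pp2 = 150

Answer: 28 150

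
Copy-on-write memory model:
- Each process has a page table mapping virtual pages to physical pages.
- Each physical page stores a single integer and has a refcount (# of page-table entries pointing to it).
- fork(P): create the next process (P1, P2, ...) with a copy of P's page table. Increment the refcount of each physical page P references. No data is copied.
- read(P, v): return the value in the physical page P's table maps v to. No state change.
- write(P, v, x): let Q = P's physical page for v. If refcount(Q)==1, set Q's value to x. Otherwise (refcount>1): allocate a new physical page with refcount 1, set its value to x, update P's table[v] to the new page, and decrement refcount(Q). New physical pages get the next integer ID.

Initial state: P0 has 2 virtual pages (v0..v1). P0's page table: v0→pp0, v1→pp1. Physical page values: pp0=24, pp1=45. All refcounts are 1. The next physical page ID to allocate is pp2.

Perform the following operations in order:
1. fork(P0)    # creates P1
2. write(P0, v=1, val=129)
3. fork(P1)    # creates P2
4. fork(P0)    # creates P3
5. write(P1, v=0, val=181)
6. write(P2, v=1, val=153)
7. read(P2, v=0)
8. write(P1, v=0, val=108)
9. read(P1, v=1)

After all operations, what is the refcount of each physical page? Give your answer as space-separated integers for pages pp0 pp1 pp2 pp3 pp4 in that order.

Op 1: fork(P0) -> P1. 2 ppages; refcounts: pp0:2 pp1:2
Op 2: write(P0, v1, 129). refcount(pp1)=2>1 -> COPY to pp2. 3 ppages; refcounts: pp0:2 pp1:1 pp2:1
Op 3: fork(P1) -> P2. 3 ppages; refcounts: pp0:3 pp1:2 pp2:1
Op 4: fork(P0) -> P3. 3 ppages; refcounts: pp0:4 pp1:2 pp2:2
Op 5: write(P1, v0, 181). refcount(pp0)=4>1 -> COPY to pp3. 4 ppages; refcounts: pp0:3 pp1:2 pp2:2 pp3:1
Op 6: write(P2, v1, 153). refcount(pp1)=2>1 -> COPY to pp4. 5 ppages; refcounts: pp0:3 pp1:1 pp2:2 pp3:1 pp4:1
Op 7: read(P2, v0) -> 24. No state change.
Op 8: write(P1, v0, 108). refcount(pp3)=1 -> write in place. 5 ppages; refcounts: pp0:3 pp1:1 pp2:2 pp3:1 pp4:1
Op 9: read(P1, v1) -> 45. No state change.

Answer: 3 1 2 1 1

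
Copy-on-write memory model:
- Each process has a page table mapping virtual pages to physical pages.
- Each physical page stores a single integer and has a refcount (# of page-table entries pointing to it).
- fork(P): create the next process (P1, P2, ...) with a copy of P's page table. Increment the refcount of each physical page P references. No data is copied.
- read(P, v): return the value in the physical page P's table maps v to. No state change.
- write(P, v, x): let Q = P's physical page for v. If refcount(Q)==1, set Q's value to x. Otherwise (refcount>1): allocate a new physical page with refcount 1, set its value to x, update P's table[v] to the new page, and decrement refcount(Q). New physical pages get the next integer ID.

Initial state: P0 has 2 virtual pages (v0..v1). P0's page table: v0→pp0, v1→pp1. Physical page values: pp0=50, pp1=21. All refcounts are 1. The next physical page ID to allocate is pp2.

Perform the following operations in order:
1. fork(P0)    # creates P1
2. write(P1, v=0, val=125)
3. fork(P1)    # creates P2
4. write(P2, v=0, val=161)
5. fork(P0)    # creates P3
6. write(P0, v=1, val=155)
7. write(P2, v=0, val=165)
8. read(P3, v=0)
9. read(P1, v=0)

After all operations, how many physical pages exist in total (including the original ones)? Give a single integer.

Answer: 5

Derivation:
Op 1: fork(P0) -> P1. 2 ppages; refcounts: pp0:2 pp1:2
Op 2: write(P1, v0, 125). refcount(pp0)=2>1 -> COPY to pp2. 3 ppages; refcounts: pp0:1 pp1:2 pp2:1
Op 3: fork(P1) -> P2. 3 ppages; refcounts: pp0:1 pp1:3 pp2:2
Op 4: write(P2, v0, 161). refcount(pp2)=2>1 -> COPY to pp3. 4 ppages; refcounts: pp0:1 pp1:3 pp2:1 pp3:1
Op 5: fork(P0) -> P3. 4 ppages; refcounts: pp0:2 pp1:4 pp2:1 pp3:1
Op 6: write(P0, v1, 155). refcount(pp1)=4>1 -> COPY to pp4. 5 ppages; refcounts: pp0:2 pp1:3 pp2:1 pp3:1 pp4:1
Op 7: write(P2, v0, 165). refcount(pp3)=1 -> write in place. 5 ppages; refcounts: pp0:2 pp1:3 pp2:1 pp3:1 pp4:1
Op 8: read(P3, v0) -> 50. No state change.
Op 9: read(P1, v0) -> 125. No state change.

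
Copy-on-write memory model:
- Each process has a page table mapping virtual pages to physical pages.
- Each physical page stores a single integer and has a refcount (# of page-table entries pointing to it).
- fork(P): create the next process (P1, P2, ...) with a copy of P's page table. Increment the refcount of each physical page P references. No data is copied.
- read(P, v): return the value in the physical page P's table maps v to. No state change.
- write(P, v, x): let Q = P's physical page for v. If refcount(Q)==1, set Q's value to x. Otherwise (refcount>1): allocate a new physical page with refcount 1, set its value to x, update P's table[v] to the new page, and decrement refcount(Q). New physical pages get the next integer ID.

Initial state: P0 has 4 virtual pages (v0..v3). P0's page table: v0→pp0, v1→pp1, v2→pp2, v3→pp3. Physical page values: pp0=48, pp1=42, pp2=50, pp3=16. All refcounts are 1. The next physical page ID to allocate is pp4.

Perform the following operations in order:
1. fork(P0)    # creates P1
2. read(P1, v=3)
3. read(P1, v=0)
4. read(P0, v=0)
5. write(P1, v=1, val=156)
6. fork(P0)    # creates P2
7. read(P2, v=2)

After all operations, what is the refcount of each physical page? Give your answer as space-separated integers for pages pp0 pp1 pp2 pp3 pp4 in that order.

Op 1: fork(P0) -> P1. 4 ppages; refcounts: pp0:2 pp1:2 pp2:2 pp3:2
Op 2: read(P1, v3) -> 16. No state change.
Op 3: read(P1, v0) -> 48. No state change.
Op 4: read(P0, v0) -> 48. No state change.
Op 5: write(P1, v1, 156). refcount(pp1)=2>1 -> COPY to pp4. 5 ppages; refcounts: pp0:2 pp1:1 pp2:2 pp3:2 pp4:1
Op 6: fork(P0) -> P2. 5 ppages; refcounts: pp0:3 pp1:2 pp2:3 pp3:3 pp4:1
Op 7: read(P2, v2) -> 50. No state change.

Answer: 3 2 3 3 1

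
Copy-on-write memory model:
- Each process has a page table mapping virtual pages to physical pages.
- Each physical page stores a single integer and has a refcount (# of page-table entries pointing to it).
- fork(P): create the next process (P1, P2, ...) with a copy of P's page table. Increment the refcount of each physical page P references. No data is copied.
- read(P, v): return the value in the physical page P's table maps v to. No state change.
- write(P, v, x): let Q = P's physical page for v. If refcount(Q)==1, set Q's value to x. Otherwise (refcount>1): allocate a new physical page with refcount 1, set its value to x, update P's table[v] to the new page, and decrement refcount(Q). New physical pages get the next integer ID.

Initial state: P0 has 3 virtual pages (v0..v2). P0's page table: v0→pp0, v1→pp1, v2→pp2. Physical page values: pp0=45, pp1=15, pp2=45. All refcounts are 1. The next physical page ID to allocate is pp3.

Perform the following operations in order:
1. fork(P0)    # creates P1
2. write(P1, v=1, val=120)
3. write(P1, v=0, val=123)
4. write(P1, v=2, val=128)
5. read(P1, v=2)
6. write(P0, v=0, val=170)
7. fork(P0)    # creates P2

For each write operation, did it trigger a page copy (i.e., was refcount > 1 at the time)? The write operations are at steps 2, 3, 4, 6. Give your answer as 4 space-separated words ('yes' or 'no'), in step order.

Op 1: fork(P0) -> P1. 3 ppages; refcounts: pp0:2 pp1:2 pp2:2
Op 2: write(P1, v1, 120). refcount(pp1)=2>1 -> COPY to pp3. 4 ppages; refcounts: pp0:2 pp1:1 pp2:2 pp3:1
Op 3: write(P1, v0, 123). refcount(pp0)=2>1 -> COPY to pp4. 5 ppages; refcounts: pp0:1 pp1:1 pp2:2 pp3:1 pp4:1
Op 4: write(P1, v2, 128). refcount(pp2)=2>1 -> COPY to pp5. 6 ppages; refcounts: pp0:1 pp1:1 pp2:1 pp3:1 pp4:1 pp5:1
Op 5: read(P1, v2) -> 128. No state change.
Op 6: write(P0, v0, 170). refcount(pp0)=1 -> write in place. 6 ppages; refcounts: pp0:1 pp1:1 pp2:1 pp3:1 pp4:1 pp5:1
Op 7: fork(P0) -> P2. 6 ppages; refcounts: pp0:2 pp1:2 pp2:2 pp3:1 pp4:1 pp5:1

yes yes yes no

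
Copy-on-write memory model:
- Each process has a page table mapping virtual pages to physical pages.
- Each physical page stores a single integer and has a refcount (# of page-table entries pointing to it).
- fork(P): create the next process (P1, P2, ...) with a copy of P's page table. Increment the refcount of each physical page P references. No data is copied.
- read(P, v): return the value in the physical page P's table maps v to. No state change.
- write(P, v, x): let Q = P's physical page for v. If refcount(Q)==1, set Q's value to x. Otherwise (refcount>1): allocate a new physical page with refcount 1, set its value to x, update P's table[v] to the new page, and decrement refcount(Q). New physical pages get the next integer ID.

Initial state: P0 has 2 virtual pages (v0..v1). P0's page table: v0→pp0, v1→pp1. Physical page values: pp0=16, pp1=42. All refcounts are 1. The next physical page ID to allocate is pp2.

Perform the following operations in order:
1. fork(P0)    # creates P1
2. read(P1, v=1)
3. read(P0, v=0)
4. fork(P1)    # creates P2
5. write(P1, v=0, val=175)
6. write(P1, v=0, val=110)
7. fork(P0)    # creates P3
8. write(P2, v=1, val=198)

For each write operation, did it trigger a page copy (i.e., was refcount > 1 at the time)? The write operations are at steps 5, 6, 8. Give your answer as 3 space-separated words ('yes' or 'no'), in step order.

Op 1: fork(P0) -> P1. 2 ppages; refcounts: pp0:2 pp1:2
Op 2: read(P1, v1) -> 42. No state change.
Op 3: read(P0, v0) -> 16. No state change.
Op 4: fork(P1) -> P2. 2 ppages; refcounts: pp0:3 pp1:3
Op 5: write(P1, v0, 175). refcount(pp0)=3>1 -> COPY to pp2. 3 ppages; refcounts: pp0:2 pp1:3 pp2:1
Op 6: write(P1, v0, 110). refcount(pp2)=1 -> write in place. 3 ppages; refcounts: pp0:2 pp1:3 pp2:1
Op 7: fork(P0) -> P3. 3 ppages; refcounts: pp0:3 pp1:4 pp2:1
Op 8: write(P2, v1, 198). refcount(pp1)=4>1 -> COPY to pp3. 4 ppages; refcounts: pp0:3 pp1:3 pp2:1 pp3:1

yes no yes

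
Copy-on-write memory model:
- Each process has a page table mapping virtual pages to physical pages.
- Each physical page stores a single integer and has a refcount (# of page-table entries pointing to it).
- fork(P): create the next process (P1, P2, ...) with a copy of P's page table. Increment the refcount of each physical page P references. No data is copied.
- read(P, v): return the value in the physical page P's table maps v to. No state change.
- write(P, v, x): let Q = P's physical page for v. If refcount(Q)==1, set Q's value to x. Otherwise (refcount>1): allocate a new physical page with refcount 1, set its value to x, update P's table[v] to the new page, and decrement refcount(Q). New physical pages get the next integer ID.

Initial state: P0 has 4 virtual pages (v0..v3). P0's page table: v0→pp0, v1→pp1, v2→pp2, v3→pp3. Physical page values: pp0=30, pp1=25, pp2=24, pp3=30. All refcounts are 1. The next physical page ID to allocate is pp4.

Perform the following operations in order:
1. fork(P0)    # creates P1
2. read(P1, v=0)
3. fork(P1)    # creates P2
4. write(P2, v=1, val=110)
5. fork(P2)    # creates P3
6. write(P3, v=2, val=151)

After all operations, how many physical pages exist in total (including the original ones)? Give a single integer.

Op 1: fork(P0) -> P1. 4 ppages; refcounts: pp0:2 pp1:2 pp2:2 pp3:2
Op 2: read(P1, v0) -> 30. No state change.
Op 3: fork(P1) -> P2. 4 ppages; refcounts: pp0:3 pp1:3 pp2:3 pp3:3
Op 4: write(P2, v1, 110). refcount(pp1)=3>1 -> COPY to pp4. 5 ppages; refcounts: pp0:3 pp1:2 pp2:3 pp3:3 pp4:1
Op 5: fork(P2) -> P3. 5 ppages; refcounts: pp0:4 pp1:2 pp2:4 pp3:4 pp4:2
Op 6: write(P3, v2, 151). refcount(pp2)=4>1 -> COPY to pp5. 6 ppages; refcounts: pp0:4 pp1:2 pp2:3 pp3:4 pp4:2 pp5:1

Answer: 6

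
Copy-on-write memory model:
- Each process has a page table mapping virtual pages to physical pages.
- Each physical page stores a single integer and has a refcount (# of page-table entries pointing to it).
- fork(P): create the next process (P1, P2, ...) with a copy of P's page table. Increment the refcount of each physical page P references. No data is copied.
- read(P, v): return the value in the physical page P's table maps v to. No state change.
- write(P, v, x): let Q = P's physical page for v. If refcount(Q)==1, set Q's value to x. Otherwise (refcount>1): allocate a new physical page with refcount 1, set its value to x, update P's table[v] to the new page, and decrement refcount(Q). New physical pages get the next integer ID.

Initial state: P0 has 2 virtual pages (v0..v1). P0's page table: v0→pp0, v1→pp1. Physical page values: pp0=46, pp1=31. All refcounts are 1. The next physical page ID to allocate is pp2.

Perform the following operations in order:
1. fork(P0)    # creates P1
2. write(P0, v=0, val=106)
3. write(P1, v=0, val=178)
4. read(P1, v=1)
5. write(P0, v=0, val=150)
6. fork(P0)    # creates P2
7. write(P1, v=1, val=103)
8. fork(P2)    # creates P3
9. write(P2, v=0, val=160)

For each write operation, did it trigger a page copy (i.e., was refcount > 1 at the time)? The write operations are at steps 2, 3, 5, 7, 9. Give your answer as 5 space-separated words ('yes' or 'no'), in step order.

Op 1: fork(P0) -> P1. 2 ppages; refcounts: pp0:2 pp1:2
Op 2: write(P0, v0, 106). refcount(pp0)=2>1 -> COPY to pp2. 3 ppages; refcounts: pp0:1 pp1:2 pp2:1
Op 3: write(P1, v0, 178). refcount(pp0)=1 -> write in place. 3 ppages; refcounts: pp0:1 pp1:2 pp2:1
Op 4: read(P1, v1) -> 31. No state change.
Op 5: write(P0, v0, 150). refcount(pp2)=1 -> write in place. 3 ppages; refcounts: pp0:1 pp1:2 pp2:1
Op 6: fork(P0) -> P2. 3 ppages; refcounts: pp0:1 pp1:3 pp2:2
Op 7: write(P1, v1, 103). refcount(pp1)=3>1 -> COPY to pp3. 4 ppages; refcounts: pp0:1 pp1:2 pp2:2 pp3:1
Op 8: fork(P2) -> P3. 4 ppages; refcounts: pp0:1 pp1:3 pp2:3 pp3:1
Op 9: write(P2, v0, 160). refcount(pp2)=3>1 -> COPY to pp4. 5 ppages; refcounts: pp0:1 pp1:3 pp2:2 pp3:1 pp4:1

yes no no yes yes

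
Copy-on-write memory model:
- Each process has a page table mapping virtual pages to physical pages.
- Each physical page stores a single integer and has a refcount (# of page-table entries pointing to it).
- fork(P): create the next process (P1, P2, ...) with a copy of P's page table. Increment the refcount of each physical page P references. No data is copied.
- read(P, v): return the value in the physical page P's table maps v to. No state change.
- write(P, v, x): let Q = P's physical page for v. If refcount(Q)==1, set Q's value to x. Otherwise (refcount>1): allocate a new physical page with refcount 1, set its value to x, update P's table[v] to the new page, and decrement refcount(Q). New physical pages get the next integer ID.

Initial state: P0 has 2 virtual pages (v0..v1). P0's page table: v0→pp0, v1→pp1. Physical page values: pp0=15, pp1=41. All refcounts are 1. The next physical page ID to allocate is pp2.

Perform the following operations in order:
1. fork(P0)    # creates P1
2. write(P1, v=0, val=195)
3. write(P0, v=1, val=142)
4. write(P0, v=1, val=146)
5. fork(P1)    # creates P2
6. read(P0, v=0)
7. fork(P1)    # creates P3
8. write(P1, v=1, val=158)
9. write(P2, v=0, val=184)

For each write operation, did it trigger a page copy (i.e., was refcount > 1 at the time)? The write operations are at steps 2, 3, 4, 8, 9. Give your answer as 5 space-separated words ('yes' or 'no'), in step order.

Op 1: fork(P0) -> P1. 2 ppages; refcounts: pp0:2 pp1:2
Op 2: write(P1, v0, 195). refcount(pp0)=2>1 -> COPY to pp2. 3 ppages; refcounts: pp0:1 pp1:2 pp2:1
Op 3: write(P0, v1, 142). refcount(pp1)=2>1 -> COPY to pp3. 4 ppages; refcounts: pp0:1 pp1:1 pp2:1 pp3:1
Op 4: write(P0, v1, 146). refcount(pp3)=1 -> write in place. 4 ppages; refcounts: pp0:1 pp1:1 pp2:1 pp3:1
Op 5: fork(P1) -> P2. 4 ppages; refcounts: pp0:1 pp1:2 pp2:2 pp3:1
Op 6: read(P0, v0) -> 15. No state change.
Op 7: fork(P1) -> P3. 4 ppages; refcounts: pp0:1 pp1:3 pp2:3 pp3:1
Op 8: write(P1, v1, 158). refcount(pp1)=3>1 -> COPY to pp4. 5 ppages; refcounts: pp0:1 pp1:2 pp2:3 pp3:1 pp4:1
Op 9: write(P2, v0, 184). refcount(pp2)=3>1 -> COPY to pp5. 6 ppages; refcounts: pp0:1 pp1:2 pp2:2 pp3:1 pp4:1 pp5:1

yes yes no yes yes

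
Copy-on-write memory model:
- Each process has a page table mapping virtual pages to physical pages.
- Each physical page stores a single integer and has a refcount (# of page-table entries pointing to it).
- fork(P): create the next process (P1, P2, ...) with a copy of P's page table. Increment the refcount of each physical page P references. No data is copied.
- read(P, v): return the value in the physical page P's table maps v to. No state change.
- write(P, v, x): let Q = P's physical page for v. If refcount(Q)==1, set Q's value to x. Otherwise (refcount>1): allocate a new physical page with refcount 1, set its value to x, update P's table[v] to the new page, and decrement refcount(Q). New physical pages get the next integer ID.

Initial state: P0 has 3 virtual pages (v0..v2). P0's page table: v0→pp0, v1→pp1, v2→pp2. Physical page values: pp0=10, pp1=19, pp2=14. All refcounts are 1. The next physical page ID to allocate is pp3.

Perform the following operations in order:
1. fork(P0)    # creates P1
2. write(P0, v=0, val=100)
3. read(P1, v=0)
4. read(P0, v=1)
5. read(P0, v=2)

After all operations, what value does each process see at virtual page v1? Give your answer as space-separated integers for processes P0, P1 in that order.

Op 1: fork(P0) -> P1. 3 ppages; refcounts: pp0:2 pp1:2 pp2:2
Op 2: write(P0, v0, 100). refcount(pp0)=2>1 -> COPY to pp3. 4 ppages; refcounts: pp0:1 pp1:2 pp2:2 pp3:1
Op 3: read(P1, v0) -> 10. No state change.
Op 4: read(P0, v1) -> 19. No state change.
Op 5: read(P0, v2) -> 14. No state change.
P0: v1 -> pp1 = 19
P1: v1 -> pp1 = 19

Answer: 19 19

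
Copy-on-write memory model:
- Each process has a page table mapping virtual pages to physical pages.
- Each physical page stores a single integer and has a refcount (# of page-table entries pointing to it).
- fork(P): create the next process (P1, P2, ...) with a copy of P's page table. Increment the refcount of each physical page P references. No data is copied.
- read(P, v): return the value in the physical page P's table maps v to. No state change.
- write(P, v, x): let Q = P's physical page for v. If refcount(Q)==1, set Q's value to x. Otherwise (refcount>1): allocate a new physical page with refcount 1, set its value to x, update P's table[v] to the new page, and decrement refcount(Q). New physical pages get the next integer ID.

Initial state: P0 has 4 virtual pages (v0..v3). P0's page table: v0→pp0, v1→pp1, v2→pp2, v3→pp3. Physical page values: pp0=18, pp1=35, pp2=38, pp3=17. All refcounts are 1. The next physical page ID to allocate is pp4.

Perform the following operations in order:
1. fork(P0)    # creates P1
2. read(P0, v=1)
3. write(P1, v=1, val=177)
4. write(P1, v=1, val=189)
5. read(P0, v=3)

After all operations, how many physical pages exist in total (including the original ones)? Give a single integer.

Op 1: fork(P0) -> P1. 4 ppages; refcounts: pp0:2 pp1:2 pp2:2 pp3:2
Op 2: read(P0, v1) -> 35. No state change.
Op 3: write(P1, v1, 177). refcount(pp1)=2>1 -> COPY to pp4. 5 ppages; refcounts: pp0:2 pp1:1 pp2:2 pp3:2 pp4:1
Op 4: write(P1, v1, 189). refcount(pp4)=1 -> write in place. 5 ppages; refcounts: pp0:2 pp1:1 pp2:2 pp3:2 pp4:1
Op 5: read(P0, v3) -> 17. No state change.

Answer: 5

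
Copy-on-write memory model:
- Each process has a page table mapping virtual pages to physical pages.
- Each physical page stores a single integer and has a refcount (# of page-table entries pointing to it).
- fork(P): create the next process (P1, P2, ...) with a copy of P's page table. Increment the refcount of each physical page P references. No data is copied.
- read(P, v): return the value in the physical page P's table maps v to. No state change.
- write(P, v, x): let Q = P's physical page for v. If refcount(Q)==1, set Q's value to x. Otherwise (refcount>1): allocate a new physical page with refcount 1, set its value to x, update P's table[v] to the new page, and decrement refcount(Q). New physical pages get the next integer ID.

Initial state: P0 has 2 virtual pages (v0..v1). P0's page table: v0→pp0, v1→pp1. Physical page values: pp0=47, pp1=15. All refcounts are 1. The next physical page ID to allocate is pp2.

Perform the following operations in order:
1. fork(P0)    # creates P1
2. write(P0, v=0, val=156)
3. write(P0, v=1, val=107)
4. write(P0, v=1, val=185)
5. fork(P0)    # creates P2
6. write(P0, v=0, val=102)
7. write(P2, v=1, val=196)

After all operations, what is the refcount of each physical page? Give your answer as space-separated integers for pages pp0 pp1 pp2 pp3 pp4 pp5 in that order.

Answer: 1 1 1 1 1 1

Derivation:
Op 1: fork(P0) -> P1. 2 ppages; refcounts: pp0:2 pp1:2
Op 2: write(P0, v0, 156). refcount(pp0)=2>1 -> COPY to pp2. 3 ppages; refcounts: pp0:1 pp1:2 pp2:1
Op 3: write(P0, v1, 107). refcount(pp1)=2>1 -> COPY to pp3. 4 ppages; refcounts: pp0:1 pp1:1 pp2:1 pp3:1
Op 4: write(P0, v1, 185). refcount(pp3)=1 -> write in place. 4 ppages; refcounts: pp0:1 pp1:1 pp2:1 pp3:1
Op 5: fork(P0) -> P2. 4 ppages; refcounts: pp0:1 pp1:1 pp2:2 pp3:2
Op 6: write(P0, v0, 102). refcount(pp2)=2>1 -> COPY to pp4. 5 ppages; refcounts: pp0:1 pp1:1 pp2:1 pp3:2 pp4:1
Op 7: write(P2, v1, 196). refcount(pp3)=2>1 -> COPY to pp5. 6 ppages; refcounts: pp0:1 pp1:1 pp2:1 pp3:1 pp4:1 pp5:1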